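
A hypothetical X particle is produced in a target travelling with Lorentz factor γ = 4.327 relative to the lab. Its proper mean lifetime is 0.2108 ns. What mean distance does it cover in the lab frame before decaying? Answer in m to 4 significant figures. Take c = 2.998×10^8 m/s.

d ≈ 0.2661 m

β = √(1 − 1/γ²) = √(1 − 1/4.327²) = 0.972928
Dilated lifetime: Δt = γτ₀ = 4.327 × 0.2108 ns = 0.912132 ns
d = vΔt = 0.972928c × 0.912132 ns = 2.91684×10^8 m/s × 9.12132×10^-10 s = 0.2661 m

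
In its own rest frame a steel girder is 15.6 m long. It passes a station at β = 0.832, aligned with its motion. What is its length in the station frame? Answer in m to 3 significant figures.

L ≈ 8.65 m

γ = 1/√(1 − 0.832²) = 1.8025
Length contraction: L = L₀/γ = 15.6/1.8025 = 8.65 m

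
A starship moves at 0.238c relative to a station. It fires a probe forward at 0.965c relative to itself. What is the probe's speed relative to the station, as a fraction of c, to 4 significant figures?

u ≈ 0.9783c

Relativistic velocity addition: u = (u' + v)/(1 + u'v/c²)
= (0.965 + 0.238)/(1 + 0.965×0.238) = 1.203/1.22967 = 0.9783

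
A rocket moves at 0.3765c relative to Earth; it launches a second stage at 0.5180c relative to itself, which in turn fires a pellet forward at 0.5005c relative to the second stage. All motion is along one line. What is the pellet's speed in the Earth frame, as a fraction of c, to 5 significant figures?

Compose boost 2: (0.5180 + 0.3765)/(1 + 0.5180×0.3765) = 0.89450/1.195027 = 0.7485187
Compose boost 3: (0.5005 + 0.7485187)/(1 + 0.5005×0.7485187) = 1.249019/1.374634 = 0.90862

u ≈ 0.90862c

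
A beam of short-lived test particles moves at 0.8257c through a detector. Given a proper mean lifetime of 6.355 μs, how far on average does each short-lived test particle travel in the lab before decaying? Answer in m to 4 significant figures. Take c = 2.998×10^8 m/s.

γ = 1/√(1 − 0.8257²) = 1.77271
Dilated lifetime: Δt = γτ₀ = 1.77271 × 6.355 μs = 11.2655 μs
d = vΔt = 0.8257c × 11.2655 μs = 2.47545×10^8 m/s × 1.12655×10^-5 s = 2789 m

d ≈ 2789 m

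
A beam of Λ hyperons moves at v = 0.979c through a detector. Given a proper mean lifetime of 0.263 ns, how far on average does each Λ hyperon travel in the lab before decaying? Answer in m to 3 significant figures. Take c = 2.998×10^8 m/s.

γ = 1/√(1 − 0.979²) = 4.9053
Dilated lifetime: Δt = γτ₀ = 4.9053 × 0.263 ns = 1.2901 ns
d = vΔt = 0.979c × 1.2901 ns = 2.9350×10^8 m/s × 1.2901×10^-9 s = 0.379 m

d ≈ 0.379 m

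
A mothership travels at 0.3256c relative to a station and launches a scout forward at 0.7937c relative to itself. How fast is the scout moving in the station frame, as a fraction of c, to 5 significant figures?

Compose boost 2: (0.7937 + 0.3256)/(1 + 0.7937×0.3256) = 1.1193/1.258429 = 0.88944

u ≈ 0.88944c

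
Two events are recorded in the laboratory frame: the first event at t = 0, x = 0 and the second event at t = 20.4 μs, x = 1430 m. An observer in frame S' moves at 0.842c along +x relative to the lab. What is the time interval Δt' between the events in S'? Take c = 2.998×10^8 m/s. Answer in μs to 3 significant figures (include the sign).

Δt' ≈ 30.4 μs

γ = 1/√(1 − 0.842²) = 1.8536
Δt' = γ(Δt − vΔx/c²) = 1.8536 × (20.4 μs − 0.842×1430 m / (2.998×10^8 m/s))
= 1.8536 × (16.384 μs) = 30.4 μs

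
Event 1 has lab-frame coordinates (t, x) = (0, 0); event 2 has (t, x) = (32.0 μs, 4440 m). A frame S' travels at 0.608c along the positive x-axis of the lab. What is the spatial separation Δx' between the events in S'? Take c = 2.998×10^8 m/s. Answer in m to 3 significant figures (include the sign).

Δx' ≈ -1750 m

γ = 1/√(1 − 0.608²) = 1.2595
Δx' = γ(Δx − vΔt) = 1.2595 × (4440 m − 0.608×(2.998×10^8 m/s)×32.0×10^-6 s)
= 1.2595 × (-1392.9 m) = -1750 m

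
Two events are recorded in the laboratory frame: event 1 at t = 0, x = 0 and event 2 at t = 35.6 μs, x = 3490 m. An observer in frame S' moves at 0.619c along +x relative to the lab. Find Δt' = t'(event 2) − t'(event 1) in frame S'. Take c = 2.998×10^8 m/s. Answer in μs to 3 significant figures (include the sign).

γ = 1/√(1 − 0.619²) = 1.2733
Δt' = γ(Δt − vΔx/c²) = 1.2733 × (35.6 μs − 0.619×3490 m / (2.998×10^8 m/s))
= 1.2733 × (28.394 μs) = 36.2 μs

Δt' ≈ 36.2 μs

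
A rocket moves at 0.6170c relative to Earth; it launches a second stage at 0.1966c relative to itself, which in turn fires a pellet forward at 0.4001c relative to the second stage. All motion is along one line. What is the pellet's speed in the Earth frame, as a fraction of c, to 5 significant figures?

Compose boost 2: (0.1966 + 0.6170)/(1 + 0.1966×0.6170) = 0.81360/1.121302 = 0.7255849
Compose boost 3: (0.4001 + 0.7255849)/(1 + 0.4001×0.7255849) = 1.125685/1.290307 = 0.87242

u ≈ 0.87242c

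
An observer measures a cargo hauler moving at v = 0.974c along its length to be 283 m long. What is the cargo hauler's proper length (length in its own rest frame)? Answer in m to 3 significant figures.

γ = 1/√(1 − 0.974²) = 4.4141
L₀ = γL = 4.4141 × 283 = 1250 m

L₀ ≈ 1250 m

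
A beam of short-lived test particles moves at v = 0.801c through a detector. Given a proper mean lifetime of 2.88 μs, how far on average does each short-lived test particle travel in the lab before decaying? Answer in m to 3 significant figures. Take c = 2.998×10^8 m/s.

d ≈ 1160 m

γ = 1/√(1 − 0.801²) = 1.6704
Dilated lifetime: Δt = γτ₀ = 1.6704 × 2.88 μs = 4.8107 μs
d = vΔt = 0.801c × 4.8107 μs = 2.4014×10^8 m/s × 4.8107×10^-6 s = 1160 m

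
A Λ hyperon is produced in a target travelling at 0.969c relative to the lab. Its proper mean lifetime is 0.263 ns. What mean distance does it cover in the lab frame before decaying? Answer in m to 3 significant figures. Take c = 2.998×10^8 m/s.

γ = 1/√(1 − 0.969²) = 4.0476
Dilated lifetime: Δt = γτ₀ = 4.0476 × 0.263 ns = 1.0645 ns
d = vΔt = 0.969c × 1.0645 ns = 2.9051×10^8 m/s × 1.0645×10^-9 s = 0.309 m

d ≈ 0.309 m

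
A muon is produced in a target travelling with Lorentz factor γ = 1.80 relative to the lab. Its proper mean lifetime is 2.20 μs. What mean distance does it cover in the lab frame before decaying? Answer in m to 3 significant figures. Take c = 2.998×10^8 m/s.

β = √(1 − 1/γ²) = √(1 − 1/1.80²) = 0.83148
Dilated lifetime: Δt = γτ₀ = 1.80 × 2.20 μs = 3.9600 μs
d = vΔt = 0.83148c × 3.9600 μs = 2.4928×10^8 m/s × 3.9600×10^-6 s = 987 m

d ≈ 987 m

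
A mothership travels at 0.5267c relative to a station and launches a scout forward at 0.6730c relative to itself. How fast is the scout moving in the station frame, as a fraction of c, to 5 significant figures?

u ≈ 0.88573c

Compose boost 2: (0.6730 + 0.5267)/(1 + 0.6730×0.5267) = 1.1997/1.354469 = 0.88573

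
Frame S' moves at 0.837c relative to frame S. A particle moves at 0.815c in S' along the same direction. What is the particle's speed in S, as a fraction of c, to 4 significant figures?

u ≈ 0.9821c

Relativistic velocity addition: u = (u' + v)/(1 + u'v/c²)
= (0.815 + 0.837)/(1 + 0.815×0.837) = 1.652/1.68215 = 0.9821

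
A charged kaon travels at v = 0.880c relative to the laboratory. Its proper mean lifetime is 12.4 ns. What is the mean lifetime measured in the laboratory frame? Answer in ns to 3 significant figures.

γ = 1/√(1 − 0.880²) = 2.1054
Time dilation: Δt = γτ₀ = 2.1054 × 12.4 ns = 26.1 ns

Δt ≈ 26.1 ns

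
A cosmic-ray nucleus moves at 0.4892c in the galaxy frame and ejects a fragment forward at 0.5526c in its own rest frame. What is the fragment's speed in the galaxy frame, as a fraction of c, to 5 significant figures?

u ≈ 0.82010c

Compose boost 2: (0.5526 + 0.4892)/(1 + 0.5526×0.4892) = 1.0418/1.270332 = 0.82010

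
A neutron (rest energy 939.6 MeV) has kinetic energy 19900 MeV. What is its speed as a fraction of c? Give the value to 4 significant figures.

γ = 1 + K/(m₀c²) = 1 + 19900/939.6 = 22.1792
β = √(1 − 1/γ²) = 0.9990

β ≈ 0.9990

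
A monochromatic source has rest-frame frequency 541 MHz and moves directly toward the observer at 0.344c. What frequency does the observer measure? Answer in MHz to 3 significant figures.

f_obs ≈ 774 MHz

Relativistic Doppler: f_obs = f_src √((1+β)/(1−β))
= 541 × √(1.3440/0.65600) = 541 × 1.4314 = 774 MHz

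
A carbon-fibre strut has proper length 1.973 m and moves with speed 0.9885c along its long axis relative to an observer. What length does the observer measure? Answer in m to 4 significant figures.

L ≈ 0.2984 m

γ = 1/√(1 − 0.9885²) = 6.61284
Length contraction: L = L₀/γ = 1.973/6.61284 = 0.2984 m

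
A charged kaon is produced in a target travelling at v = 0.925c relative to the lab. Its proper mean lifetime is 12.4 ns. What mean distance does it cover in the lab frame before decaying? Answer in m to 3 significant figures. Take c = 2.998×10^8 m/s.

d ≈ 9.05 m

γ = 1/√(1 − 0.925²) = 2.6318
Dilated lifetime: Δt = γτ₀ = 2.6318 × 12.4 ns = 32.634 ns
d = vΔt = 0.925c × 32.634 ns = 2.7732×10^8 m/s × 3.2634×10^-8 s = 9.05 m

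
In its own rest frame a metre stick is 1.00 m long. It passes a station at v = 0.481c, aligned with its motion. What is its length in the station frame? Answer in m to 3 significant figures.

γ = 1/√(1 − 0.481²) = 1.1406
Length contraction: L = L₀/γ = 1.00/1.1406 = 0.877 m

L ≈ 0.877 m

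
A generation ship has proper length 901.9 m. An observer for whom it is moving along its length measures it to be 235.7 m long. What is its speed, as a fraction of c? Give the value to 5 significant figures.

β ≈ 0.96525

γ = L₀/L = 901.9/235.7 = 3.826474
β = √(1 − 1/γ²) = 0.96525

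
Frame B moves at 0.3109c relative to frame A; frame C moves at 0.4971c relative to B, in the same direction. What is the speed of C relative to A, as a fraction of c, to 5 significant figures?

u ≈ 0.69984c

Compose boost 2: (0.4971 + 0.3109)/(1 + 0.4971×0.3109) = 0.80800/1.154548 = 0.69984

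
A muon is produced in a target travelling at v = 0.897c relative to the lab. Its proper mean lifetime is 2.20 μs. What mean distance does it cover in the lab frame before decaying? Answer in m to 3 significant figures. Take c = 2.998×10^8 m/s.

γ = 1/√(1 − 0.897²) = 2.2623
Dilated lifetime: Δt = γτ₀ = 2.2623 × 2.20 μs = 4.9770 μs
d = vΔt = 0.897c × 4.9770 μs = 2.6892×10^8 m/s × 4.9770×10^-6 s = 1340 m

d ≈ 1340 m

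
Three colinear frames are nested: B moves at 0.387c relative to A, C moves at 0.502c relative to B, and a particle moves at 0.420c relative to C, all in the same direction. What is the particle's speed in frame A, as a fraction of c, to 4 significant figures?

u ≈ 0.8871c

Compose boost 2: (0.502 + 0.387)/(1 + 0.502×0.387) = 0.8890/1.19427 = 0.744385
Compose boost 3: (0.420 + 0.744385)/(1 + 0.420×0.744385) = 1.16439/1.31264 = 0.8871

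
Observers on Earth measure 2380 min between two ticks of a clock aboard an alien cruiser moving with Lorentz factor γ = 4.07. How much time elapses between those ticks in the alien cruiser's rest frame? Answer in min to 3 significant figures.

τ₀ ≈ 585 min

γ = 4.07 (given)
Proper time: τ₀ = Δt/γ = 2380/4.07 = 585 min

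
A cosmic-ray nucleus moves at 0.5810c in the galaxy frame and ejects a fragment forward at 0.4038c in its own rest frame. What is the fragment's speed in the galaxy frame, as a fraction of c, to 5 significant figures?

Compose boost 2: (0.4038 + 0.5810)/(1 + 0.4038×0.5810) = 0.98480/1.234608 = 0.79766

u ≈ 0.79766c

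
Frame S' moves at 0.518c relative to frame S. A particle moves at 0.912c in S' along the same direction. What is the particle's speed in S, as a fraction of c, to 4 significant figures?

u ≈ 0.9712c

Relativistic velocity addition: u = (u' + v)/(1 + u'v/c²)
= (0.912 + 0.518)/(1 + 0.912×0.518) = 1.430/1.47242 = 0.9712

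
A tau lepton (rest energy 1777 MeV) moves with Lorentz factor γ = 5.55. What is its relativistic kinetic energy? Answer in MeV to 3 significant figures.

γ = 5.55 (given)
K = (γ − 1)m₀c² = (5.55 − 1) × 1777 MeV = 4.5500 × 1777 MeV = 8090 MeV

K ≈ 8090 MeV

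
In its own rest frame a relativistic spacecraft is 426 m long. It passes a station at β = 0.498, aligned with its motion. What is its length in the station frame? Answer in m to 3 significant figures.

L ≈ 369 m

γ = 1/√(1 − 0.498²) = 1.1532
Length contraction: L = L₀/γ = 426/1.1532 = 369 m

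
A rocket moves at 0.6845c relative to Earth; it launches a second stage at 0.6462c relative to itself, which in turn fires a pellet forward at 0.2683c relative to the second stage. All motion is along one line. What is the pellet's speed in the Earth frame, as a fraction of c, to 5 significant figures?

Compose boost 2: (0.6462 + 0.6845)/(1 + 0.6462×0.6845) = 1.3307/1.442324 = 0.9226083
Compose boost 3: (0.2683 + 0.9226083)/(1 + 0.2683×0.9226083) = 1.190908/1.247536 = 0.95461

u ≈ 0.95461c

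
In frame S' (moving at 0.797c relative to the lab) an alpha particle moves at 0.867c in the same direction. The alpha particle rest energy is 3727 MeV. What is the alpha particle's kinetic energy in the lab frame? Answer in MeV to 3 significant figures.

u_lab = (0.867 + 0.797)/(1 + 0.867×0.797) = 0.984034
γ = 1/√(1 − 0.984034²) = 5.6185
K = (γ − 1)m₀c² = (5.6185 − 1) × 3727 = 4.6185 × 3727 = 17200 MeV

K ≈ 17200 MeV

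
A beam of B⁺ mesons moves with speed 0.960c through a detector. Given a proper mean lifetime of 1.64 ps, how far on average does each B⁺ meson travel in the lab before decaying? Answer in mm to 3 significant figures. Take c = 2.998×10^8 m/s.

γ = 1/√(1 − 0.960²) = 3.5714
Dilated lifetime: Δt = γτ₀ = 3.5714 × 1.64 ps = 5.8571 ps
d = vΔt = 0.960c × 5.8571 ps = 2.8781×10^8 m/s × 5.8571×10^-12 s = 1.69 mm

d ≈ 1.69 mm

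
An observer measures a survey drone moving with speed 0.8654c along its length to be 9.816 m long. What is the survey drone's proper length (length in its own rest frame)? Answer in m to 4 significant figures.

L₀ ≈ 19.59 m

γ = 1/√(1 − 0.8654²) = 1.99568
L₀ = γL = 1.99568 × 9.816 = 19.59 m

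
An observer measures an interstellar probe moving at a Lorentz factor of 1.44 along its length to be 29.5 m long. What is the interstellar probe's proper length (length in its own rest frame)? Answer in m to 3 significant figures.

γ = 1.44 (given)
L₀ = γL = 1.44 × 29.5 = 42.5 m

L₀ ≈ 42.5 m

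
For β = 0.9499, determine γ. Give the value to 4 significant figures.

γ ≈ 3.199

γ = 1/√(1 − β²) = 1/√(1 − 0.9499²) = 1/√(0.0976900) = 3.199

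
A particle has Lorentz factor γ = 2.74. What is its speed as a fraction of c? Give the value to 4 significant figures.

β ≈ 0.9310

β = √(1 − 1/γ²) = √(1 − 1/2.74²) = √(0.866802) = 0.9310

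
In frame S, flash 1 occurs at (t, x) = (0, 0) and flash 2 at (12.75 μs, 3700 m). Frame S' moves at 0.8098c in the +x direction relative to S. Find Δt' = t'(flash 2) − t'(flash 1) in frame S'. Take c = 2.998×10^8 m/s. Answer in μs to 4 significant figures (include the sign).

γ = 1/√(1 − 0.8098²) = 1.70443
Δt' = γ(Δt − vΔx/c²) = 1.70443 × (12.75 μs − 0.8098×3700 m / (2.998×10^8 m/s))
= 1.70443 × (2.75580 μs) = 4.697 μs

Δt' ≈ 4.697 μs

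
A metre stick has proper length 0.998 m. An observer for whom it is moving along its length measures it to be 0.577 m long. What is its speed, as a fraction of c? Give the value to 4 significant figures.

γ = L₀/L = 0.998/0.577 = 1.72964
β = √(1 − 1/γ²) = 0.8159

β ≈ 0.8159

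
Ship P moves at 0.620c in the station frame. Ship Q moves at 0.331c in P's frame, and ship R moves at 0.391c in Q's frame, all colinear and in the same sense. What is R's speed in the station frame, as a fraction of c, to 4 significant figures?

u ≈ 0.9018c

Compose boost 2: (0.331 + 0.620)/(1 + 0.331×0.620) = 0.9510/1.20522 = 0.789068
Compose boost 3: (0.391 + 0.789068)/(1 + 0.391×0.789068) = 1.18007/1.30853 = 0.9018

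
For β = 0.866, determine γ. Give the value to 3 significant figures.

γ = 1/√(1 − β²) = 1/√(1 − 0.866²) = 1/√(0.25004) = 2.00

γ ≈ 2.00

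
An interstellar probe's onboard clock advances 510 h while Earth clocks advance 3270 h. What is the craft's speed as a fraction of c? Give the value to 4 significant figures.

γ = Δt/τ₀ = 3270/510 = 6.41176
β = √(1 − 1/γ²) = √(1 − 1/6.41176²) = 0.9878

β ≈ 0.9878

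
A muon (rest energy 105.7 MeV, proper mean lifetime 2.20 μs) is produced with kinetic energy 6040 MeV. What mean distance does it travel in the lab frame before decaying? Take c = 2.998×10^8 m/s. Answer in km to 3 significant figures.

γ = 1 + K/(m₀c²) = 1 + 6040/105.7 = 58.143
β = √(1 − 1/γ²) = 0.99985
Dilated lifetime: γτ₀ = 58.143 × 2.20 μs = 127.91 μs
d = βc·γτ₀ = 0.99985 × (2.998×10^8 m/s) × 0.00012791 s = 38.3 km

d ≈ 38.3 km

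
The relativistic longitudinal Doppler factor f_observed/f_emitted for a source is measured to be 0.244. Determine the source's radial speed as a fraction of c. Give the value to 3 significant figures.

β ≈ 0.888

f_obs/f_src = √((1−β)/(1+β)) = 0.244  ⇒  (1−β)/(1+β) = 0.059536
β = |1 − D²|/(1 + D²) = |1 − 0.059536|/(1 + 0.059536) = 0.888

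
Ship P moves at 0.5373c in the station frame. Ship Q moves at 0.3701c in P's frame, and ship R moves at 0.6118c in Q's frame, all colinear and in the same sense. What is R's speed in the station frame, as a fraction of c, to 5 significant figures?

Compose boost 2: (0.3701 + 0.5373)/(1 + 0.3701×0.5373) = 0.90740/1.198855 = 0.7568890
Compose boost 3: (0.6118 + 0.7568890)/(1 + 0.6118×0.7568890) = 1.368689/1.463065 = 0.93549

u ≈ 0.93549c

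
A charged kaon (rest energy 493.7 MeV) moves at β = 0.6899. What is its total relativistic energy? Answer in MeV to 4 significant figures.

γ = 1/√(1 − 0.6899²) = 1.38140
E = γm₀c² = 1.38140 × 493.7 MeV = 682.0 MeV

E ≈ 682.0 MeV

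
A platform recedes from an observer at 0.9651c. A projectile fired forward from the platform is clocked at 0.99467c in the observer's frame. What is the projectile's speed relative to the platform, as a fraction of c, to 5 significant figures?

Inverse velocity addition: u' = (u − v)/(1 − uv/c²)
= (0.99467 − 0.9651)/(1 − 0.99467×0.9651) = 0.029570/0.04004398 = 0.73844

u' ≈ 0.73844c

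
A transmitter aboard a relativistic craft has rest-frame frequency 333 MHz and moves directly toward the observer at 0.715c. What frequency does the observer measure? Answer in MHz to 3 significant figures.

f_obs ≈ 817 MHz

Relativistic Doppler: f_obs = f_src √((1+β)/(1−β))
= 333 × √(1.7150/0.28500) = 333 × 2.4531 = 817 MHz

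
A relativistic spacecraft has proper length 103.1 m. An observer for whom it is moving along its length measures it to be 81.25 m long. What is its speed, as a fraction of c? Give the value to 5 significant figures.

β ≈ 0.61559

γ = L₀/L = 103.1/81.25 = 1.268923
β = √(1 − 1/γ²) = 0.61559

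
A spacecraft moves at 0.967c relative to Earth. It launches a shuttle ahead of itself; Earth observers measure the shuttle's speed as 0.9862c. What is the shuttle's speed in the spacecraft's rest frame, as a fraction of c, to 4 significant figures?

u' ≈ 0.4143c

Inverse velocity addition: u' = (u − v)/(1 − uv/c²)
= (0.9862 − 0.967)/(1 − 0.9862×0.967) = 0.01920/0.0463446 = 0.4143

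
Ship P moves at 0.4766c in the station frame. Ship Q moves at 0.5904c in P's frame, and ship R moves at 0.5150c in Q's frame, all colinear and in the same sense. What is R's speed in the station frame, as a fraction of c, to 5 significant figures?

u ≈ 0.94321c

Compose boost 2: (0.5904 + 0.4766)/(1 + 0.5904×0.4766) = 1.0670/1.281385 = 0.8326930
Compose boost 3: (0.5150 + 0.8326930)/(1 + 0.5150×0.8326930) = 1.347693/1.428837 = 0.94321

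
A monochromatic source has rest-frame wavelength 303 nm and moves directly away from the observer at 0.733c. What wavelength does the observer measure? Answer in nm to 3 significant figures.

λ_obs ≈ 772 nm

Relativistic Doppler: λ_obs = λ_src √((1+β)/(1−β))
= 303 × √(1.7330/0.26700) = 303 × 2.5477 = 772 nm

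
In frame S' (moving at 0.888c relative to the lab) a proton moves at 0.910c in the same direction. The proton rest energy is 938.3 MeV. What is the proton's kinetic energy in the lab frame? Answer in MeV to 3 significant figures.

u_lab = (0.910 + 0.888)/(1 + 0.910×0.888) = 0.994425
γ = 1/√(1 − 0.994425²) = 9.4835
K = (γ − 1)m₀c² = (9.4835 − 1) × 938.3 = 8.4835 × 938.3 = 7960 MeV

K ≈ 7960 MeV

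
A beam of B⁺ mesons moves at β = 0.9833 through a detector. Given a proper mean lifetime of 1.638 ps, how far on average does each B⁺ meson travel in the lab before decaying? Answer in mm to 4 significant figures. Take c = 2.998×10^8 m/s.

γ = 1/√(1 − 0.9833²) = 5.49475
Dilated lifetime: Δt = γτ₀ = 5.49475 × 1.638 ps = 9.00039 ps
d = vΔt = 0.9833c × 9.00039 ps = 2.94793×10^8 m/s × 9.00039×10^-12 s = 2.653 mm

d ≈ 2.653 mm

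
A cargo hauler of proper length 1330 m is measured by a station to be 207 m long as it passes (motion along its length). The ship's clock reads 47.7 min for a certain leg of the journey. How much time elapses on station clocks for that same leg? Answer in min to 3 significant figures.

Δt ≈ 306 min

Length contraction ⇒ γ = L₀/L = 1330/207 = 6.4251
Time dilation: Δt = γτ₀ = 6.4251 × 47.7 min = 306 min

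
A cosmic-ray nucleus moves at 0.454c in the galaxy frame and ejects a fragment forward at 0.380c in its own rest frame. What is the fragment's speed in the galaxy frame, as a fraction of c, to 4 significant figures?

Compose boost 2: (0.380 + 0.454)/(1 + 0.380×0.454) = 0.8340/1.17252 = 0.7113

u ≈ 0.7113c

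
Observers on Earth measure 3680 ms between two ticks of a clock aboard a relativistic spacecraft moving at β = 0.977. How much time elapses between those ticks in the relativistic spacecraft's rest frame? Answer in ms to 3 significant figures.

γ = 1/√(1 − 0.977²) = 4.6896
Proper time: τ₀ = Δt/γ = 3680/4.6896 = 785 ms

τ₀ ≈ 785 ms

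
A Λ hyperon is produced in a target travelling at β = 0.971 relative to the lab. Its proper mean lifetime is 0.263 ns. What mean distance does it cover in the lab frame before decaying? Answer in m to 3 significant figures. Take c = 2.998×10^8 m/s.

d ≈ 0.320 m

γ = 1/√(1 − 0.971²) = 4.1827
Dilated lifetime: Δt = γτ₀ = 4.1827 × 0.263 ns = 1.1001 ns
d = vΔt = 0.971c × 1.1001 ns = 2.9111×10^8 m/s × 1.1001×10^-9 s = 0.320 m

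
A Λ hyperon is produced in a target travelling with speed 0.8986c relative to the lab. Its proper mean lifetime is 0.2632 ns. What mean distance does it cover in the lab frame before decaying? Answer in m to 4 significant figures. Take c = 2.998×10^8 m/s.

d ≈ 0.1616 m

γ = 1/√(1 − 0.8986²) = 2.27910
Dilated lifetime: Δt = γτ₀ = 2.27910 × 0.2632 ns = 0.599860 ns
d = vΔt = 0.8986c × 0.599860 ns = 2.69400×10^8 m/s × 5.99860×10^-10 s = 0.1616 m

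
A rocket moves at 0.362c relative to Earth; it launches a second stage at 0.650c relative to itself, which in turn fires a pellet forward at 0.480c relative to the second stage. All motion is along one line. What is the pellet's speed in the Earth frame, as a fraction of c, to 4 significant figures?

u ≈ 0.9325c

Compose boost 2: (0.650 + 0.362)/(1 + 0.650×0.362) = 1.012/1.23530 = 0.819234
Compose boost 3: (0.480 + 0.819234)/(1 + 0.480×0.819234) = 1.29923/1.39323 = 0.9325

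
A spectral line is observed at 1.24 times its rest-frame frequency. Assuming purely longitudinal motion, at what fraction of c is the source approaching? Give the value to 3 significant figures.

β ≈ 0.212

f_obs/f_src = √((1+β)/(1−β)) = 1.24  ⇒  (1+β)/(1−β) = 1.5376
β = |1 − D²|/(1 + D²) = |1 − 1.5376|/(1 + 1.5376) = 0.212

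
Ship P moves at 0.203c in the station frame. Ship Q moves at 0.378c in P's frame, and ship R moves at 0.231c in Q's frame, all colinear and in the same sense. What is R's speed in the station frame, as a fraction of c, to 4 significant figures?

u ≈ 0.6852c

Compose boost 2: (0.378 + 0.203)/(1 + 0.378×0.203) = 0.5810/1.07673 = 0.539595
Compose boost 3: (0.231 + 0.539595)/(1 + 0.231×0.539595) = 0.770595/1.12465 = 0.6852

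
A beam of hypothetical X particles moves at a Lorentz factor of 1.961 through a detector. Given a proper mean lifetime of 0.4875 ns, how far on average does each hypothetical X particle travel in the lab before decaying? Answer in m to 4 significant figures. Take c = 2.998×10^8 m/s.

d ≈ 0.2465 m

β = √(1 − 1/γ²) = √(1 − 1/1.961²) = 0.860208
Dilated lifetime: Δt = γτ₀ = 1.961 × 0.4875 ns = 0.955987 ns
d = vΔt = 0.860208c × 0.955987 ns = 2.57890×10^8 m/s × 9.55987×10^-10 s = 0.2465 m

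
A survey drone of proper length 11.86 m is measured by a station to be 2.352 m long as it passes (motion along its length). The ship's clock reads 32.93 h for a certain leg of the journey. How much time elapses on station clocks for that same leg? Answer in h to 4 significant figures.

Length contraction ⇒ γ = L₀/L = 11.86/2.352 = 5.04252
Time dilation: Δt = γτ₀ = 5.04252 × 32.93 h = 166.1 h

Δt ≈ 166.1 h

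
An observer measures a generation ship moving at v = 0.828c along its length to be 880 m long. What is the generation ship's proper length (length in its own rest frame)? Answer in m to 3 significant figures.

γ = 1/√(1 − 0.828²) = 1.7834
L₀ = γL = 1.7834 × 880 = 1570 m

L₀ ≈ 1570 m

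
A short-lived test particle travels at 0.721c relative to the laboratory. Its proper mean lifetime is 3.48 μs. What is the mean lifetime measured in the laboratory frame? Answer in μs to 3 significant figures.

Δt ≈ 5.02 μs

γ = 1/√(1 − 0.721²) = 1.4431
Time dilation: Δt = γτ₀ = 1.4431 × 3.48 μs = 5.02 μs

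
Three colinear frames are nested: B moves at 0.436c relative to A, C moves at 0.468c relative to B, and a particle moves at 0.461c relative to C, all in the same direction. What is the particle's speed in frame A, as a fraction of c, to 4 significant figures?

Compose boost 2: (0.468 + 0.436)/(1 + 0.468×0.436) = 0.9040/1.20405 = 0.750801
Compose boost 3: (0.461 + 0.750801)/(1 + 0.461×0.750801) = 1.21180/1.34612 = 0.9002

u ≈ 0.9002c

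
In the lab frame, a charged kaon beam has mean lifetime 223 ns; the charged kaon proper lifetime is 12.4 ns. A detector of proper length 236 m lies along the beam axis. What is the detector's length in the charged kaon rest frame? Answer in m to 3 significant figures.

L ≈ 13.1 m

Time dilation ⇒ γ = Δt/τ₀ = 223/12.4 = 17.984
Length contraction: L = L₀/γ = 236/17.984 = 13.1 m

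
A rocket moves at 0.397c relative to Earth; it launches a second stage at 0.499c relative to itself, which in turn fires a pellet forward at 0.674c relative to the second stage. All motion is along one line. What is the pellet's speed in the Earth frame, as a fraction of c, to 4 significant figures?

u ≈ 0.9453c

Compose boost 2: (0.499 + 0.397)/(1 + 0.499×0.397) = 0.8960/1.19810 = 0.747849
Compose boost 3: (0.674 + 0.747849)/(1 + 0.674×0.747849) = 1.42185/1.50405 = 0.9453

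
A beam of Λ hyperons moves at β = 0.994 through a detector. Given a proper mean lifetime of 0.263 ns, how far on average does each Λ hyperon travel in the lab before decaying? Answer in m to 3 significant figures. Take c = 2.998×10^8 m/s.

γ = 1/√(1 − 0.994²) = 9.1424
Dilated lifetime: Δt = γτ₀ = 9.1424 × 0.263 ns = 2.4045 ns
d = vΔt = 0.994c × 2.4045 ns = 2.9800×10^8 m/s × 2.4045×10^-9 s = 0.717 m

d ≈ 0.717 m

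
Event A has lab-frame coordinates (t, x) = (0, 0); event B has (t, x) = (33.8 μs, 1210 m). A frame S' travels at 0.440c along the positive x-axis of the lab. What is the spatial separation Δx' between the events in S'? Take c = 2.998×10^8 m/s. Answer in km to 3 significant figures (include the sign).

γ = 1/√(1 − 0.440²) = 1.1136
Δx' = γ(Δx − vΔt) = 1.1136 × (1210 m − 0.440×(2.998×10^8 m/s)×33.8×10^-6 s)
= 1.1136 × (-3248.6 m) = -3.62 km

Δx' ≈ -3.62 km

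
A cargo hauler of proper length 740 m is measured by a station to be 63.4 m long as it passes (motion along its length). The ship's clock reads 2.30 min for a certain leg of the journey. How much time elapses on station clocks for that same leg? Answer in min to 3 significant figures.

Δt ≈ 26.8 min

Length contraction ⇒ γ = L₀/L = 740/63.4 = 11.672
Time dilation: Δt = γτ₀ = 11.672 × 2.30 min = 26.8 min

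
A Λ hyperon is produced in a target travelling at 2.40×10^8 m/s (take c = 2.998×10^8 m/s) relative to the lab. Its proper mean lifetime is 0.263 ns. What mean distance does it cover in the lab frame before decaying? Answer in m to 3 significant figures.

d ≈ 0.105 m

β = v/c = 2.40×10^8 / 2.998×10^8 = 0.80053
γ = 1/√(1 − 0.80053²) = 1.6686
Dilated lifetime: Δt = γτ₀ = 1.6686 × 0.263 ns = 0.43885 ns
d = vΔt = 0.80053c × 0.43885 ns = 2.4000×10^8 m/s × 4.3885×10^-10 s = 0.105 m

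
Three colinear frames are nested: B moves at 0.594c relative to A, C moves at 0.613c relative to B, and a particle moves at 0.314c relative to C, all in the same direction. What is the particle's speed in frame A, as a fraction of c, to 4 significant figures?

u ≈ 0.9382c

Compose boost 2: (0.613 + 0.594)/(1 + 0.613×0.594) = 1.207/1.36412 = 0.884818
Compose boost 3: (0.314 + 0.884818)/(1 + 0.314×0.884818) = 1.19882/1.27783 = 0.9382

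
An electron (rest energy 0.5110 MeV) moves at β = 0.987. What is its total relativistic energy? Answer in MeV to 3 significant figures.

E ≈ 3.18 MeV

γ = 1/√(1 − 0.987²) = 6.2220
E = γm₀c² = 6.2220 × 0.5110 MeV = 3.18 MeV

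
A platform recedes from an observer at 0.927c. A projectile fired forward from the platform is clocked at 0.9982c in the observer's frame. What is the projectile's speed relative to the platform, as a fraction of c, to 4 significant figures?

u' ≈ 0.9535c

Inverse velocity addition: u' = (u − v)/(1 − uv/c²)
= (0.9982 − 0.927)/(1 − 0.9982×0.927) = 0.07120/0.0746686 = 0.9535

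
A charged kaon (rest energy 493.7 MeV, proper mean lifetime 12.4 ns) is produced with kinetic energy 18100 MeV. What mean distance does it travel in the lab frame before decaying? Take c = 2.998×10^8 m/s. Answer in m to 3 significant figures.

γ = 1 + K/(m₀c²) = 1 + 18100/493.7 = 37.662
β = √(1 − 1/γ²) = 0.99965
Dilated lifetime: γτ₀ = 37.662 × 12.4 ns = 467.01 ns
d = βc·γτ₀ = 0.99965 × (2.998×10^8 m/s) × 4.6701×10^-7 s = 140 m

d ≈ 140 m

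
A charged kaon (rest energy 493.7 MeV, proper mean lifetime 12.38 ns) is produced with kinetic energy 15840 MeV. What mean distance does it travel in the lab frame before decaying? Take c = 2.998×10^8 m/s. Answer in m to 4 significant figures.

γ = 1 + K/(m₀c²) = 1 + 15840/493.7 = 33.0843
β = √(1 − 1/γ²) = 0.999543
Dilated lifetime: γτ₀ = 33.0843 × 12.38 ns = 409.583 ns
d = βc·γτ₀ = 0.999543 × (2.998×10^8 m/s) × 4.09583×10^-7 s = 122.7 m

d ≈ 122.7 m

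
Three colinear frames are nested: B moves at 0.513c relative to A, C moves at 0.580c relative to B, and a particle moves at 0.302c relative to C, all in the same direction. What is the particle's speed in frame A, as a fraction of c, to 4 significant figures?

Compose boost 2: (0.580 + 0.513)/(1 + 0.580×0.513) = 1.093/1.29754 = 0.842363
Compose boost 3: (0.302 + 0.842363)/(1 + 0.302×0.842363) = 1.14436/1.25439 = 0.9123

u ≈ 0.9123c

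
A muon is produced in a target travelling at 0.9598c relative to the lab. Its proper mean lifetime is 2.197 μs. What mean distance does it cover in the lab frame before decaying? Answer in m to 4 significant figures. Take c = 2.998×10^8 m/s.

γ = 1/√(1 − 0.9598²) = 3.56272
Dilated lifetime: Δt = γτ₀ = 3.56272 × 2.197 μs = 7.82729 μs
d = vΔt = 0.9598c × 7.82729 μs = 2.87748×10^8 m/s × 7.82729×10^-6 s = 2252 m

d ≈ 2252 m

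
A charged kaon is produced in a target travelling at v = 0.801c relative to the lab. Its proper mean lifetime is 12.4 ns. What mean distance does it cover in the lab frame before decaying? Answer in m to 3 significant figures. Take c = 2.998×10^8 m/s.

d ≈ 4.97 m

γ = 1/√(1 − 0.801²) = 1.6704
Dilated lifetime: Δt = γτ₀ = 1.6704 × 12.4 ns = 20.713 ns
d = vΔt = 0.801c × 20.713 ns = 2.4014×10^8 m/s × 2.0713×10^-8 s = 4.97 m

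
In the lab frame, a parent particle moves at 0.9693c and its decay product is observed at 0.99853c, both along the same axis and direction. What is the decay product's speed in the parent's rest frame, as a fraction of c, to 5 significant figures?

Inverse velocity addition: u' = (u − v)/(1 − uv/c²)
= (0.99853 − 0.9693)/(1 − 0.99853×0.9693) = 0.029230/0.03212487 = 0.90989

u' ≈ 0.90989c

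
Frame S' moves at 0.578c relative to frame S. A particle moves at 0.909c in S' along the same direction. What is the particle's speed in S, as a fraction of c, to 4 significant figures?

u ≈ 0.9748c

Relativistic velocity addition: u = (u' + v)/(1 + u'v/c²)
= (0.909 + 0.578)/(1 + 0.909×0.578) = 1.487/1.52540 = 0.9748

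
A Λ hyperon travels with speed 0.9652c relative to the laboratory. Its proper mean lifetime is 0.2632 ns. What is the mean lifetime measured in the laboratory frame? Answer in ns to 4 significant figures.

γ = 1/√(1 − 0.9652²) = 3.82390
Time dilation: Δt = γτ₀ = 3.82390 × 0.2632 ns = 1.006 ns

Δt ≈ 1.006 ns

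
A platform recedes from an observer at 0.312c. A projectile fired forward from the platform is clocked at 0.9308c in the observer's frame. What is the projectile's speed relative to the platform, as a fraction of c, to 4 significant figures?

Inverse velocity addition: u' = (u − v)/(1 − uv/c²)
= (0.9308 − 0.312)/(1 − 0.9308×0.312) = 0.6188/0.709590 = 0.8721

u' ≈ 0.8721c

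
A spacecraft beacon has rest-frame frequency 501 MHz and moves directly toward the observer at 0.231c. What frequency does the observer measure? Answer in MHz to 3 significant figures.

Relativistic Doppler: f_obs = f_src √((1+β)/(1−β))
= 501 × √(1.2310/0.76900) = 501 × 1.2652 = 634 MHz

f_obs ≈ 634 MHz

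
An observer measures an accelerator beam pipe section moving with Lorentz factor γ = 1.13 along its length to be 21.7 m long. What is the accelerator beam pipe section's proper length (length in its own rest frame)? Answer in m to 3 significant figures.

γ = 1.13 (given)
L₀ = γL = 1.13 × 21.7 = 24.5 m

L₀ ≈ 24.5 m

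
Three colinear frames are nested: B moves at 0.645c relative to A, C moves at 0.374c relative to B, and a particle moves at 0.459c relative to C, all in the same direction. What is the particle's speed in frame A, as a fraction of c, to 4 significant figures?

u ≈ 0.9296c

Compose boost 2: (0.374 + 0.645)/(1 + 0.374×0.645) = 1.019/1.24123 = 0.820960
Compose boost 3: (0.459 + 0.820960)/(1 + 0.459×0.820960) = 1.27996/1.37682 = 0.9296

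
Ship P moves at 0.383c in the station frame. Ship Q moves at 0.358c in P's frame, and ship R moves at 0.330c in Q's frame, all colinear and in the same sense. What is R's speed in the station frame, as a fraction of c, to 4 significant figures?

Compose boost 2: (0.358 + 0.383)/(1 + 0.358×0.383) = 0.7410/1.13711 = 0.651650
Compose boost 3: (0.330 + 0.651650)/(1 + 0.330×0.651650) = 0.981650/1.21504 = 0.8079

u ≈ 0.8079c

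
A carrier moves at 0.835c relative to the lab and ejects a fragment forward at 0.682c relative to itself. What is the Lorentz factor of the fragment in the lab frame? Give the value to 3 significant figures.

γ ≈ 3.90

u_lab = (0.682 + 0.835)/(1 + 0.682×0.835) = 1.517/1.56947 = 0.966568
γ = 1/√(1 − 0.966568²) = 3.90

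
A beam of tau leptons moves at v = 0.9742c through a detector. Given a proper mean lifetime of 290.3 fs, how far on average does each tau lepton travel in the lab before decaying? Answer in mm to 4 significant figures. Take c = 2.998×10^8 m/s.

γ = 1/√(1 − 0.9742²) = 4.43093
Dilated lifetime: Δt = γτ₀ = 4.43093 × 290.3 fs = 1286.30 fs
d = vΔt = 0.9742c × 1286.30 fs = 2.92065×10^8 m/s × 1.28630×10^-12 s = 0.3757 mm

d ≈ 0.3757 mm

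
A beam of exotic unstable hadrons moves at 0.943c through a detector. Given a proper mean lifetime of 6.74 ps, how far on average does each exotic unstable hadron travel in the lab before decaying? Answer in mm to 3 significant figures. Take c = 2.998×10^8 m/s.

d ≈ 5.73 mm

γ = 1/√(1 − 0.943²) = 3.0049
Dilated lifetime: Δt = γτ₀ = 3.0049 × 6.74 ps = 20.253 ps
d = vΔt = 0.943c × 20.253 ps = 2.8271×10^8 m/s × 2.0253×10^-11 s = 5.73 mm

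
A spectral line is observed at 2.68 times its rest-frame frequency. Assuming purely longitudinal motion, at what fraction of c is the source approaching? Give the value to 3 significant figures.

f_obs/f_src = √((1+β)/(1−β)) = 2.68  ⇒  (1+β)/(1−β) = 7.1824
β = |1 − D²|/(1 + D²) = |1 − 7.1824|/(1 + 7.1824) = 0.756

β ≈ 0.756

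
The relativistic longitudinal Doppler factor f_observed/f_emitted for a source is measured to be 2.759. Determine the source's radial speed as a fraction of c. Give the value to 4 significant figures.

f_obs/f_src = √((1+β)/(1−β)) = 2.759  ⇒  (1+β)/(1−β) = 7.61208
β = |1 − D²|/(1 + D²) = |1 − 7.61208|/(1 + 7.61208) = 0.7678

β ≈ 0.7678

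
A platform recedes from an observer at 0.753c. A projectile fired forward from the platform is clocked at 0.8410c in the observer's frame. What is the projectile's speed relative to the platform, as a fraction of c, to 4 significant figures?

Inverse velocity addition: u' = (u − v)/(1 − uv/c²)
= (0.8410 − 0.753)/(1 − 0.8410×0.753) = 0.08800/0.366727 = 0.2400

u' ≈ 0.2400c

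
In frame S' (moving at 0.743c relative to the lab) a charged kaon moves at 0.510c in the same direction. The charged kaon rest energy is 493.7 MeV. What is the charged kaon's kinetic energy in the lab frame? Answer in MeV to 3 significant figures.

u_lab = (0.510 + 0.743)/(1 + 0.510×0.743) = 0.908676
γ = 1/√(1 − 0.908676²) = 2.3952
K = (γ − 1)m₀c² = (2.3952 − 1) × 493.7 = 1.3952 × 493.7 = 689 MeV

K ≈ 689 MeV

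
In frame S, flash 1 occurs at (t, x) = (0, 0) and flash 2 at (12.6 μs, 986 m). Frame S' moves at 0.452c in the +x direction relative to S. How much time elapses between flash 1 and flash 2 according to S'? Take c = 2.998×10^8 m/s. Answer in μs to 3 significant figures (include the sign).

γ = 1/√(1 − 0.452²) = 1.1211
Δt' = γ(Δt − vΔx/c²) = 1.1211 × (12.6 μs − 0.452×986 m / (2.998×10^8 m/s))
= 1.1211 × (11.113 μs) = 12.5 μs

Δt' ≈ 12.5 μs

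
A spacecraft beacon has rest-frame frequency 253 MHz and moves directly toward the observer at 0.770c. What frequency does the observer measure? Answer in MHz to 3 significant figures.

f_obs ≈ 702 MHz

Relativistic Doppler: f_obs = f_src √((1+β)/(1−β))
= 253 × √(1.7700/0.23000) = 253 × 2.7741 = 702 MHz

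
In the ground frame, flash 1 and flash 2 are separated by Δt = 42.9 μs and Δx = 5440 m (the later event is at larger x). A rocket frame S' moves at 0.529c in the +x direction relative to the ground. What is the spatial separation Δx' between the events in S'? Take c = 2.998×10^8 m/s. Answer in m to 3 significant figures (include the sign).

Δx' ≈ -1610 m

γ = 1/√(1 − 0.529²) = 1.1784
Δx' = γ(Δx − vΔt) = 1.1784 × (5440 m − 0.529×(2.998×10^8 m/s)×42.9×10^-6 s)
= 1.1784 × (-1363.7 m) = -1610 m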